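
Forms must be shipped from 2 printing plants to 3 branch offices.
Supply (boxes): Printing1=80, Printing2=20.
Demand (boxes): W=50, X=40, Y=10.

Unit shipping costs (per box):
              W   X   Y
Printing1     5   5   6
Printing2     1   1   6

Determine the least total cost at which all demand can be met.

One minimum-cost allocation:
  Printing1 to W: 30 × 5 = 150
  Printing1 to X: 40 × 5 = 200
  Printing1 to Y: 10 × 6 = 60
  Printing2 to W: 20 × 1 = 20
Total = 150 + 200 + 60 + 20 = 430.
(Supply check: Printing1 ships 80; Printing2 ships 20.)

430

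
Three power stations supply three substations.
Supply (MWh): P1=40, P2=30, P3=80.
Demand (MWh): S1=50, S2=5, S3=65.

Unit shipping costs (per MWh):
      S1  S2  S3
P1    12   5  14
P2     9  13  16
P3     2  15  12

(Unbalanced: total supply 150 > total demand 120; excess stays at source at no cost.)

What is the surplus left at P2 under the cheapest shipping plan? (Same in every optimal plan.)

Minimum-cost shipments:
  P1–S2: 5 MWh
  P1–S3: 35 MWh
  P3–S1: 50 MWh
  P3–S3: 30 MWh
Total cost = 975.
P2 ships 0 of its 30, leaving 30.

30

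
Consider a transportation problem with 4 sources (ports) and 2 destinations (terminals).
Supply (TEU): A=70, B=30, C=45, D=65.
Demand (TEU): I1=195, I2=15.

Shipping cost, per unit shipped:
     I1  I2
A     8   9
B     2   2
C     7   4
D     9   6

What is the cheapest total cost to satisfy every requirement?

A cheapest plan:
  A–I1: 70 TEU
  B–I1: 30 TEU
  C–I1: 30 TEU
  C–I2: 15 TEU
  D–I1: 65 TEU
Total cost = 1475.
(Supply check: A ships 70; B ships 30; C ships 45; D ships 65.)

1475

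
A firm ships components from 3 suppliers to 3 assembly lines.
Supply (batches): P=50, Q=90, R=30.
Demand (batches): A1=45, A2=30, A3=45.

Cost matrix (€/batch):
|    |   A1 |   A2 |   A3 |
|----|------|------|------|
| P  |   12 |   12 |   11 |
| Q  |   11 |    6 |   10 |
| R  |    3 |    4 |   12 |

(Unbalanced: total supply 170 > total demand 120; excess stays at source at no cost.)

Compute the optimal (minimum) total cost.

885

Optimal allocation:
  Q→A1: 15 × €11 = €165
  Q→A2: 30 × €6 = €180
  Q→A3: 45 × €10 = €450
  R→A1: 30 × €3 = €90
Total = 165 + 180 + 450 + 90 = €885.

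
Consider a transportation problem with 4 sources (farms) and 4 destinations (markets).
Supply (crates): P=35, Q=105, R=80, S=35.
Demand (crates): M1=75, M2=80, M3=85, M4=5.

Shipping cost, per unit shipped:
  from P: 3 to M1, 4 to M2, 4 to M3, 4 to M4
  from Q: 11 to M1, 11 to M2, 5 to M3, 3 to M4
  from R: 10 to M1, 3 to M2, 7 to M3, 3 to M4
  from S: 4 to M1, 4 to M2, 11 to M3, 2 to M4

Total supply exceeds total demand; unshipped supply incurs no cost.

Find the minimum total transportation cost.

A cheapest plan:
  P->M1: 35 × 3 = 105
  Q->M1: 5 × 11 = 55
  Q->M3: 85 × 5 = 425
  Q->M4: 5 × 3 = 15
  R->M2: 80 × 3 = 240
  S->M1: 35 × 4 = 140
Total = 105 + 55 + 425 + 15 + 240 + 140 = 980.

980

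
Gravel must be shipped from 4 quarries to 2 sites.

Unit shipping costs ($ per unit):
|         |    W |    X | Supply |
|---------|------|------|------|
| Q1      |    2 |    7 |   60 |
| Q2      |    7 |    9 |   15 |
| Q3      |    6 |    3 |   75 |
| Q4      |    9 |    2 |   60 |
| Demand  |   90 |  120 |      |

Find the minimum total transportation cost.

615

One minimum-cost allocation:
  Q1→W: 60 × $2 = $120
  Q2→W: 15 × $7 = $105
  Q3→W: 15 × $6 = $90
  Q3→X: 60 × $3 = $180
  Q4→X: 60 × $2 = $120
Total = 120 + 105 + 90 + 180 + 120 = $615.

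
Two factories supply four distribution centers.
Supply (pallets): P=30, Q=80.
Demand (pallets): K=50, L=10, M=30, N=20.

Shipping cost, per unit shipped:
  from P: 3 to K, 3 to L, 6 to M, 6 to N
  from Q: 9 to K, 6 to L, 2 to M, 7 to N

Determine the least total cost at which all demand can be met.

An optimal shipping plan:
  P to K: 30 × 3 = 90
  Q to K: 20 × 9 = 180
  Q to L: 10 × 6 = 60
  Q to M: 30 × 2 = 60
  Q to N: 20 × 7 = 140
Total = 90 + 180 + 60 + 60 + 140 = 530.

530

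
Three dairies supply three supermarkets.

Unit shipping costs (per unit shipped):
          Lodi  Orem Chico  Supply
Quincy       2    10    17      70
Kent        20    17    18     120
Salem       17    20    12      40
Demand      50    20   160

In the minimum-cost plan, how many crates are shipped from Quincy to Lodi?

Optimal shipments:
  Quincy->Lodi: 50 × 2 = 100
  Quincy->Orem: 20 × 10 = 200
  Kent->Chico: 120 × 18 = 2160
  Salem->Chico: 40 × 12 = 480
Total cost = 2940.
So Quincy→Lodi carries 50 crates.

50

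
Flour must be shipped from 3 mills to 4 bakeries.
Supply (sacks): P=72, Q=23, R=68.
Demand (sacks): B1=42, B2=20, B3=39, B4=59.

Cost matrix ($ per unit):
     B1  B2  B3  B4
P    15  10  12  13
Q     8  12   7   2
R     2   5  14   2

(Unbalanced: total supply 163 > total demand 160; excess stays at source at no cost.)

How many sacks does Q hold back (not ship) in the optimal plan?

Minimum-cost shipments:
  P–B2: 20 sacks
  P–B3: 39 sacks
  P–B4: 10 sacks
  Q–B4: 23 sacks
  R–B1: 42 sacks
  R–B4: 26 sacks
Total cost = $980.
Q ships 23 of its 23, leaving 0.

0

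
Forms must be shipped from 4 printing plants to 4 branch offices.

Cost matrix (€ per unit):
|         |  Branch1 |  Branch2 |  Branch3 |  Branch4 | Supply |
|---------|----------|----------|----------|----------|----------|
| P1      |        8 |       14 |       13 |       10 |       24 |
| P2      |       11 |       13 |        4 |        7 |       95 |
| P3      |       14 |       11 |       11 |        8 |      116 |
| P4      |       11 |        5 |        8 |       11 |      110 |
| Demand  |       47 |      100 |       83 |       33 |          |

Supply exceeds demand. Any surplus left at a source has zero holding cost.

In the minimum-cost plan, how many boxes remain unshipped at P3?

Minimum-cost shipments:
  P1→Branch1: 24 boxes
  P2→Branch1: 12 boxes
  P2→Branch3: 83 boxes
  P3→Branch1: 1 boxes
  P3→Branch4: 33 boxes
  P4→Branch1: 10 boxes
  P4→Branch2: 100 boxes
Total cost = €1544.
P3 ships 34 of its 116, leaving 82.

82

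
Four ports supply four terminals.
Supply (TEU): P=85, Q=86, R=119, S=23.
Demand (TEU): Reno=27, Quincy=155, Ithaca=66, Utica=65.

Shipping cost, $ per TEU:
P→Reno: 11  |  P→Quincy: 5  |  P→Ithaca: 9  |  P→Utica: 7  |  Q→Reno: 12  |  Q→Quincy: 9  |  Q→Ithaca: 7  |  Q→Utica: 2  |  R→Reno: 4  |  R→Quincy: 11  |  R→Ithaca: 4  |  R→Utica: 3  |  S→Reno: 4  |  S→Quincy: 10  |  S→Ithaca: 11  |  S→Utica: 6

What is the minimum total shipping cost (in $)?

A cheapest plan:
  P to Quincy: 85 × $5 = $425
  Q to Quincy: 47 × $9 = $423
  Q to Utica: 39 × $2 = $78
  R to Reno: 27 × $4 = $108
  R to Ithaca: 66 × $4 = $264
  R to Utica: 26 × $3 = $78
  S to Quincy: 23 × $10 = $230
Total = 425 + 423 + 78 + 108 + 264 + 78 + 230 = $1606.
(Supply check: P ships 85; Q ships 86; R ships 119; S ships 23.)

1606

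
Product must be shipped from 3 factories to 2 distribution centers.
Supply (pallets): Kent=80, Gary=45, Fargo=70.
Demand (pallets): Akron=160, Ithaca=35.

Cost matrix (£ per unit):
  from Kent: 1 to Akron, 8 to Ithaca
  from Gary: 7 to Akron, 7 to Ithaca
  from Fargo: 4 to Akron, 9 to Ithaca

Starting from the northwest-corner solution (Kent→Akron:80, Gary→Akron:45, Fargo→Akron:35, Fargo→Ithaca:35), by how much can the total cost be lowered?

Current plan cost = 80·1 + 45·7 + 35·4 + 35·9 = £850.
Optimal plan:
  Kent–Akron: 80 × £1 = £80
  Gary–Akron: 10 × £7 = £70
  Gary–Ithaca: 35 × £7 = £245
  Fargo–Akron: 70 × £4 = £280
Optimal cost = £675.
Saving = 850 − 675 = £175.

175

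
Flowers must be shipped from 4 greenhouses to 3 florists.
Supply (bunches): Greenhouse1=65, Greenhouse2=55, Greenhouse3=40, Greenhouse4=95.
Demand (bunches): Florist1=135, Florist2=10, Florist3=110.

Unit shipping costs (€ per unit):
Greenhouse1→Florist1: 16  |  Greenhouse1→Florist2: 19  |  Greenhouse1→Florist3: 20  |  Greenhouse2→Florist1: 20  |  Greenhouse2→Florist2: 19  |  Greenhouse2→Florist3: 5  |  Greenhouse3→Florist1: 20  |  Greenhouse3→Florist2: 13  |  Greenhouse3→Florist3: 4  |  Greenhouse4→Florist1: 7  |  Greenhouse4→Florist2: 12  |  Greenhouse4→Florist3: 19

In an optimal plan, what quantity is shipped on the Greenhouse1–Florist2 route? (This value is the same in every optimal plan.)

Optimal shipments:
  Greenhouse1–Florist1: 40 × €16 = €640
  Greenhouse1–Florist2: 10 × €19 = €190
  Greenhouse1–Florist3: 15 × €20 = €300
  Greenhouse2–Florist3: 55 × €5 = €275
  Greenhouse3–Florist3: 40 × €4 = €160
  Greenhouse4–Florist1: 95 × €7 = €665
Total cost = €2230.
So Greenhouse1→Florist2 carries 10 bunches.

10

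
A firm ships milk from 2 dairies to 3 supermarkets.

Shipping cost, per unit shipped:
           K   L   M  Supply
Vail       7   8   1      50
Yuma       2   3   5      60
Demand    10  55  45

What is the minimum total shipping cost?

One minimum-cost allocation:
  Vail->L: 5 × 8 = 40
  Vail->M: 45 × 1 = 45
  Yuma->K: 10 × 2 = 20
  Yuma->L: 50 × 3 = 150
Total = 40 + 45 + 20 + 150 = 255.

255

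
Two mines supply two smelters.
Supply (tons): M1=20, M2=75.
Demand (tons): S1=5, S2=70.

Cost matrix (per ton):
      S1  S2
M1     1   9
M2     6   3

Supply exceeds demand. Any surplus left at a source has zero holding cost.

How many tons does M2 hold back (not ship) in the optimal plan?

5

Minimum-cost shipments:
  M1->S1: 5 × 1 = 5
  M2->S2: 70 × 3 = 210
Total cost = 215.
M2 ships 70 of its 75, leaving 5.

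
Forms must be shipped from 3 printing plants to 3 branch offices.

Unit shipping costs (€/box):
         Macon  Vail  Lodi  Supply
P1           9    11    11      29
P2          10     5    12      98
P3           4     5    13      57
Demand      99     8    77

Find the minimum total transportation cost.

1583

An optimal shipping plan:
  P1->Lodi: 29 × €11 = €319
  P2->Macon: 42 × €10 = €420
  P2->Vail: 8 × €5 = €40
  P2->Lodi: 48 × €12 = €576
  P3->Macon: 57 × €4 = €228
Total = 319 + 420 + 40 + 576 + 228 = €1583.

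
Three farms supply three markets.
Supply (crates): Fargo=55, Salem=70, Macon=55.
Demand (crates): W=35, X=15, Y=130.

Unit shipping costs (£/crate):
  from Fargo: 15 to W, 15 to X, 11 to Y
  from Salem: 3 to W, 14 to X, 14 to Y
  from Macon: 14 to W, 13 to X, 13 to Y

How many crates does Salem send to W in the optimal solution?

The minimum-cost plan:
  Fargo→Y: 55 × £11 = £605
  Salem→W: 35 × £3 = £105
  Salem→Y: 35 × £14 = £490
  Macon→X: 15 × £13 = £195
  Macon→Y: 40 × £13 = £520
Total cost = £1915.
So Salem→W carries 35 crates.

35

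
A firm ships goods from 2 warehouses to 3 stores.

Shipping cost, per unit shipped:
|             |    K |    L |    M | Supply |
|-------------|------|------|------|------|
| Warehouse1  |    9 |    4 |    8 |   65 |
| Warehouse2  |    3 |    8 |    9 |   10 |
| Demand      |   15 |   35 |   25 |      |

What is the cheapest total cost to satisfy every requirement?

A cheapest plan:
  Warehouse1→K: 5 × 9 = 45
  Warehouse1→L: 35 × 4 = 140
  Warehouse1→M: 25 × 8 = 200
  Warehouse2→K: 10 × 3 = 30
Total = 45 + 140 + 200 + 30 = 415.
(Supply check: Warehouse1 ships 65; Warehouse2 ships 10.)

415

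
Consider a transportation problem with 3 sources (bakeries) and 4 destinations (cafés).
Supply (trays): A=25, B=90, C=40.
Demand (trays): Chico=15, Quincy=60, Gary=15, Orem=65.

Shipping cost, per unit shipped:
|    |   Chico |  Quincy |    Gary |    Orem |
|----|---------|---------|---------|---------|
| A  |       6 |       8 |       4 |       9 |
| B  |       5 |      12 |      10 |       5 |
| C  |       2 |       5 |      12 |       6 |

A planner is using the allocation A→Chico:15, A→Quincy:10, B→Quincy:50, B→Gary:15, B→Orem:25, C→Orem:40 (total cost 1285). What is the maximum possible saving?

425

Current plan cost = 15·6 + 10·8 + 50·12 + 15·10 + 25·5 + 40·6 = 1285.
Optimal plan:
  A->Quincy: 10 × 8 = 80
  A->Gary: 15 × 4 = 60
  B->Chico: 15 × 5 = 75
  B->Quincy: 10 × 12 = 120
  B->Orem: 65 × 5 = 325
  C->Quincy: 40 × 5 = 200
Optimal cost = 860.
Saving = 1285 − 860 = 425.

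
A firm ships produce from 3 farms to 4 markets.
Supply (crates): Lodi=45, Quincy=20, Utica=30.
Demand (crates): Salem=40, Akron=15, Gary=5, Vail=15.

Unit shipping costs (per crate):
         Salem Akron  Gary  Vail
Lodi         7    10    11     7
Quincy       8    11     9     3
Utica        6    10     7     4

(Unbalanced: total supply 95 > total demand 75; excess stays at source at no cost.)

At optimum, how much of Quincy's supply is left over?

5

An optimal plan:
  Lodi to Salem: 15 × 7 = 105
  Lodi to Akron: 15 × 10 = 150
  Quincy to Vail: 15 × 3 = 45
  Utica to Salem: 25 × 6 = 150
  Utica to Gary: 5 × 7 = 35
Total cost = 485.
Quincy ships 15 of its 20, leaving 5.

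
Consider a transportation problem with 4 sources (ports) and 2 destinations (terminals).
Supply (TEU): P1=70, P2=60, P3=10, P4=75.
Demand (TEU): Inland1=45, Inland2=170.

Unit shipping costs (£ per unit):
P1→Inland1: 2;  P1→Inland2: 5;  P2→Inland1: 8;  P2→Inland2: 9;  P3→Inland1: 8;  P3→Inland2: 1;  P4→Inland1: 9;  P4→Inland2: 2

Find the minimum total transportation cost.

915

One minimum-cost allocation:
  P1 to Inland1: 45 TEU
  P1 to Inland2: 25 TEU
  P2 to Inland2: 60 TEU
  P3 to Inland2: 10 TEU
  P4 to Inland2: 75 TEU
Total cost = £915.
(Supply check: P1 ships 70; P2 ships 60; P3 ships 10; P4 ships 75.)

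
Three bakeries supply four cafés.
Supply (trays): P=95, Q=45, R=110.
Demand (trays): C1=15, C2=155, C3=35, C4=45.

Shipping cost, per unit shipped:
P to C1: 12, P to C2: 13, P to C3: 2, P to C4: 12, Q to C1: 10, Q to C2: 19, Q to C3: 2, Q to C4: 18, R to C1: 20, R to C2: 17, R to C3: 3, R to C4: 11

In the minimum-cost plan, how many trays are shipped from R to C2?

60

The minimum-cost plan:
  P–C2: 95 × 13 = 1235
  Q–C1: 15 × 10 = 150
  Q–C3: 30 × 2 = 60
  R–C2: 60 × 17 = 1020
  R–C3: 5 × 3 = 15
  R–C4: 45 × 11 = 495
Total cost = 2975.
So R→C2 carries 60 trays.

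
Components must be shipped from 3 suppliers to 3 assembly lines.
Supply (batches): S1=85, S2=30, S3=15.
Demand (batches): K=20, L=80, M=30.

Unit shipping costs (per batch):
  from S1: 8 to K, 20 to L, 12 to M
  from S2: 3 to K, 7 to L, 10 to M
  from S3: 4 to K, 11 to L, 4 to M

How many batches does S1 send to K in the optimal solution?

20

The minimum-cost plan:
  S1–K: 20 × 8 = 160
  S1–L: 35 × 20 = 700
  S1–M: 30 × 12 = 360
  S2–L: 30 × 7 = 210
  S3–L: 15 × 11 = 165
Total cost = 1595.
So S1→K carries 20 batches.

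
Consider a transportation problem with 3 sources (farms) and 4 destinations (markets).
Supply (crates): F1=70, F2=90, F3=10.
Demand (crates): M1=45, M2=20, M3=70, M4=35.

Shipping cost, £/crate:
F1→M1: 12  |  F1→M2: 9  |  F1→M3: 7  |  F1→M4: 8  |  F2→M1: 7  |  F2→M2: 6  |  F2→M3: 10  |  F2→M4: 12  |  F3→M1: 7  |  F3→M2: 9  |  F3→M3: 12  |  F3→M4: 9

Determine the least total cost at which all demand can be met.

Optimal allocation:
  F1→M3: 45 × £7 = £315
  F1→M4: 25 × £8 = £200
  F2→M1: 45 × £7 = £315
  F2→M2: 20 × £6 = £120
  F2→M3: 25 × £10 = £250
  F3→M4: 10 × £9 = £90
Total = 315 + 200 + 315 + 120 + 250 + 90 = £1290.
(Supply check: F1 ships 70; F2 ships 90; F3 ships 10.)

1290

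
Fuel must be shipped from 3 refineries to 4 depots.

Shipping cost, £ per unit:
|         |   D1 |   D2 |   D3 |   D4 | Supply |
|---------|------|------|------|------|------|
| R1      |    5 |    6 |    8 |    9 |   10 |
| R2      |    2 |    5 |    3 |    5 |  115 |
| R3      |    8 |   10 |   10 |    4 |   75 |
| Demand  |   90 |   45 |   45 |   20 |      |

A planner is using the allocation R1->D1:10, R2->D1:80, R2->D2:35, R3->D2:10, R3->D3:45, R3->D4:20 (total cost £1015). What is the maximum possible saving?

90

Current plan cost = 10·5 + 80·2 + 35·5 + 10·10 + 45·10 + 20·4 = £1015.
Optimal plan:
  R1→D2: 10 × £6 = £60
  R2→D1: 70 × £2 = £140
  R2→D3: 45 × £3 = £135
  R3→D1: 20 × £8 = £160
  R3→D2: 35 × £10 = £350
  R3→D4: 20 × £4 = £80
Optimal cost = £925.
Saving = 1015 − 925 = £90.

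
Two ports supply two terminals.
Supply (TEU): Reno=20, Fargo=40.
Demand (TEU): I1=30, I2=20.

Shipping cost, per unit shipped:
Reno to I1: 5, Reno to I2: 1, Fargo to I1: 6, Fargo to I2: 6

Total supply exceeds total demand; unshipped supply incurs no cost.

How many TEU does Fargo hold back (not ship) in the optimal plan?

An optimal plan:
  Reno–I2: 20 TEU
  Fargo–I1: 30 TEU
Total cost = 200.
Fargo ships 30 of its 40, leaving 10.

10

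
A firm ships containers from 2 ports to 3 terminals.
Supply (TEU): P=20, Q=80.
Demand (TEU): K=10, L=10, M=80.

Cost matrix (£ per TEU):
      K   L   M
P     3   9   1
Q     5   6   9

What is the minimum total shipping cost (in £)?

670

An optimal shipping plan:
  P→M: 20 × £1 = £20
  Q→K: 10 × £5 = £50
  Q→L: 10 × £6 = £60
  Q→M: 60 × £9 = £540
Total = 20 + 50 + 60 + 540 = £670.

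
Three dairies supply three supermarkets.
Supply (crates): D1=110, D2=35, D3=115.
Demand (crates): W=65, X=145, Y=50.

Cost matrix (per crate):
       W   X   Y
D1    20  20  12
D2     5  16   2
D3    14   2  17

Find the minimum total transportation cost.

Optimal allocation:
  D1 to W: 30 × 20 = 600
  D1 to X: 30 × 20 = 600
  D1 to Y: 50 × 12 = 600
  D2 to W: 35 × 5 = 175
  D3 to X: 115 × 2 = 230
Total = 600 + 600 + 600 + 175 + 230 = 2205.

2205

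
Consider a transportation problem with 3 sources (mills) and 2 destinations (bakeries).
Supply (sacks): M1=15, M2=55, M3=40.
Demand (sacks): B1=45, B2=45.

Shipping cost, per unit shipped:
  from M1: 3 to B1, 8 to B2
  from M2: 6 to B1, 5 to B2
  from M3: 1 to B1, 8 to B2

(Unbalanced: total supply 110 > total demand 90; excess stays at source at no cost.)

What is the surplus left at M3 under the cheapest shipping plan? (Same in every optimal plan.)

0

Minimum-cost shipments:
  M1->B1: 5 × 3 = 15
  M2->B2: 45 × 5 = 225
  M3->B1: 40 × 1 = 40
Total cost = 280.
M3 ships 40 of its 40, leaving 0.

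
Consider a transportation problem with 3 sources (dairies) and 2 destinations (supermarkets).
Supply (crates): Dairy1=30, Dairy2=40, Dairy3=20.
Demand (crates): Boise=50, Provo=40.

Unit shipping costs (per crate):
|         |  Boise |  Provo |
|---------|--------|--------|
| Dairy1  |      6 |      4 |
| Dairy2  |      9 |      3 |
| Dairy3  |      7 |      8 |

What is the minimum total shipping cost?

An optimal shipping plan:
  Dairy1->Boise: 30 crates
  Dairy2->Provo: 40 crates
  Dairy3->Boise: 20 crates
Total cost = 440.

440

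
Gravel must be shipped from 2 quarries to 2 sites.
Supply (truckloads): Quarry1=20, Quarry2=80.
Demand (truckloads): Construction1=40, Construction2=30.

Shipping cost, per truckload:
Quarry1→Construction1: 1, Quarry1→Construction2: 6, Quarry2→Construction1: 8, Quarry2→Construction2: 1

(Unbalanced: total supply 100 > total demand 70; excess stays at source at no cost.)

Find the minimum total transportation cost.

An optimal shipping plan:
  Quarry1 to Construction1: 20 × 1 = 20
  Quarry2 to Construction1: 20 × 8 = 160
  Quarry2 to Construction2: 30 × 1 = 30
Total = 20 + 160 + 30 = 210.

210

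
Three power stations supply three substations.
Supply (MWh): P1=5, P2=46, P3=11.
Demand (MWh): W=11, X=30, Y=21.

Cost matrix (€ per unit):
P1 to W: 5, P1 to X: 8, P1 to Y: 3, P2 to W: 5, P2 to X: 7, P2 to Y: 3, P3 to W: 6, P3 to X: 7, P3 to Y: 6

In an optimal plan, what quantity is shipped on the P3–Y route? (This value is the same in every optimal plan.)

0

The minimum-cost plan:
  P1–Y: 5 × €3 = €15
  P2–W: 11 × €5 = €55
  P2–X: 19 × €7 = €133
  P2–Y: 16 × €3 = €48
  P3–X: 11 × €7 = €77
Total cost = €328.
The route P3→Y is not used.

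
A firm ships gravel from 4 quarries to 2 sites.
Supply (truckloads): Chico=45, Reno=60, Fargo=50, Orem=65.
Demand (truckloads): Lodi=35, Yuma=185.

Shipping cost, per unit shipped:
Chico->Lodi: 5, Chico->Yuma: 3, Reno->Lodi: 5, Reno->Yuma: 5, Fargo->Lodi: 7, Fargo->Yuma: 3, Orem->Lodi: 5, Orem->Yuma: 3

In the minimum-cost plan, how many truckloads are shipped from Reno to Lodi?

35

Solving gives:
  Chico->Yuma: 45 × 3 = 135
  Reno->Lodi: 35 × 5 = 175
  Reno->Yuma: 25 × 5 = 125
  Fargo->Yuma: 50 × 3 = 150
  Orem->Yuma: 65 × 3 = 195
Total cost = 780.
So Reno→Lodi carries 35 truckloads.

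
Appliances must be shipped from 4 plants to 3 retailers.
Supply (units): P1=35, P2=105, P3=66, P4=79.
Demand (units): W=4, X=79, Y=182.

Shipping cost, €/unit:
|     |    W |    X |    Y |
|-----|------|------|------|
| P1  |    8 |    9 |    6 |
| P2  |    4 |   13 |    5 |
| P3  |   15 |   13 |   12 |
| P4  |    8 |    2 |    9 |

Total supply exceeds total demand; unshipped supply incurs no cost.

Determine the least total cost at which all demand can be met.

1441

Optimal allocation:
  P1 to Y: 35 × €6 = €210
  P2 to W: 4 × €4 = €16
  P2 to Y: 101 × €5 = €505
  P3 to Y: 46 × €12 = €552
  P4 to X: 79 × €2 = €158
Total = 210 + 16 + 505 + 552 + 158 = €1441.
(Supply check: P1 ships 35; P2 ships 105; P3 ships 46; P4 ships 79.)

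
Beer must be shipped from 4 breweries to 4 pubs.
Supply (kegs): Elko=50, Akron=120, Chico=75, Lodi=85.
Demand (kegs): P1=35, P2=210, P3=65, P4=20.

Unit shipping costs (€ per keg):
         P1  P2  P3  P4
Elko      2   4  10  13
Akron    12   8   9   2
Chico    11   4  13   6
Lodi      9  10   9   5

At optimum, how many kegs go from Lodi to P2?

Solving gives:
  Elko–P1: 35 × €2 = €70
  Elko–P2: 15 × €4 = €60
  Akron–P2: 100 × €8 = €800
  Akron–P4: 20 × €2 = €40
  Chico–P2: 75 × €4 = €300
  Lodi–P2: 20 × €10 = €200
  Lodi–P3: 65 × €9 = €585
Total cost = €2055.
So Lodi→P2 carries 20 kegs.

20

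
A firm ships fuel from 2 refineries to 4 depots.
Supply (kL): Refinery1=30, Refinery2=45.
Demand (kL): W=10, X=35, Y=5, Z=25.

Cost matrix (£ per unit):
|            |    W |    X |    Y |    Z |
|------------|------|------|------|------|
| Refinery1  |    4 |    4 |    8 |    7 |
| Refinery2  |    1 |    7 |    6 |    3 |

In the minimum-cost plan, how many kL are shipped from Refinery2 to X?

The minimum-cost plan:
  Refinery1–X: 30 × £4 = £120
  Refinery2–W: 10 × £1 = £10
  Refinery2–X: 5 × £7 = £35
  Refinery2–Y: 5 × £6 = £30
  Refinery2–Z: 25 × £3 = £75
Total cost = £270.
So Refinery2→X carries 5 kL.

5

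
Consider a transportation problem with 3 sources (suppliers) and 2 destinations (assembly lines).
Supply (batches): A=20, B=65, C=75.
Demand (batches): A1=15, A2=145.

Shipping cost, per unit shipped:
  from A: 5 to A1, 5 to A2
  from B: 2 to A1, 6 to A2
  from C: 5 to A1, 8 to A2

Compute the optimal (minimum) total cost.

One minimum-cost allocation:
  A->A2: 20 × 5 = 100
  B->A1: 15 × 2 = 30
  B->A2: 50 × 6 = 300
  C->A2: 75 × 8 = 600
Total = 100 + 30 + 300 + 600 = 1030.
(Supply check: A ships 20; B ships 65; C ships 75.)

1030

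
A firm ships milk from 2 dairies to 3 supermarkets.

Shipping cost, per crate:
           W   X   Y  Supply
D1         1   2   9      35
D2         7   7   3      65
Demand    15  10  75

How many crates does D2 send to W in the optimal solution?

Optimal shipments:
  D1->W: 15 crates
  D1->X: 10 crates
  D1->Y: 10 crates
  D2->Y: 65 crates
Total cost = 320.
The route D2→W is not used.

0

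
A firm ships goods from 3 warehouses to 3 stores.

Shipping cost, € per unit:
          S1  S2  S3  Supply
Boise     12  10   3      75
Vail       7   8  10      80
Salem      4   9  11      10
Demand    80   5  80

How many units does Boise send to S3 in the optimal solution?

The minimum-cost plan:
  Boise–S3: 75 × €3 = €225
  Vail–S1: 70 × €7 = €490
  Vail–S2: 5 × €8 = €40
  Vail–S3: 5 × €10 = €50
  Salem–S1: 10 × €4 = €40
Total cost = €845.
So Boise→S3 carries 75 units.

75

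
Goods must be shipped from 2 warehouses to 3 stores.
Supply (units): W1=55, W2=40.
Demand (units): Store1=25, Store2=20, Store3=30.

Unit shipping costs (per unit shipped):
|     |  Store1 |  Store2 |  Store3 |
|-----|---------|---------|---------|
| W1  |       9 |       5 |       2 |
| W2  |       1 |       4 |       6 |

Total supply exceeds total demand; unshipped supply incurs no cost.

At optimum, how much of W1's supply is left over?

20

Minimum-cost shipments:
  W1->Store2: 5 × 5 = 25
  W1->Store3: 30 × 2 = 60
  W2->Store1: 25 × 1 = 25
  W2->Store2: 15 × 4 = 60
Total cost = 170.
W1 ships 35 of its 55, leaving 20.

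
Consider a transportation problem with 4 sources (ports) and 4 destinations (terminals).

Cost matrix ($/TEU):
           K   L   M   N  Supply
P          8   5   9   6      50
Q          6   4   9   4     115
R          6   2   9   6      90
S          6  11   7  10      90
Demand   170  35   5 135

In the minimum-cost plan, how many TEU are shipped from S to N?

0

Optimal shipments:
  P–K: 30 × $8 = $240
  P–N: 20 × $6 = $120
  Q–N: 115 × $4 = $460
  R–K: 55 × $6 = $330
  R–L: 35 × $2 = $70
  S–K: 85 × $6 = $510
  S–M: 5 × $7 = $35
Total cost = $1765.
The route S→N is not used.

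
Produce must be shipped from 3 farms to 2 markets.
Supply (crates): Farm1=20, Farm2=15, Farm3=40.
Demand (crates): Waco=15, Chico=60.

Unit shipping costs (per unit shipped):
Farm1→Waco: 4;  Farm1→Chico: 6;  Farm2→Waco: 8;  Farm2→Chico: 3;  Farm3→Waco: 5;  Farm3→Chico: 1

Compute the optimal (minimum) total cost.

An optimal shipping plan:
  Farm1 to Waco: 15 × 4 = 60
  Farm1 to Chico: 5 × 6 = 30
  Farm2 to Chico: 15 × 3 = 45
  Farm3 to Chico: 40 × 1 = 40
Total = 60 + 30 + 45 + 40 = 175.

175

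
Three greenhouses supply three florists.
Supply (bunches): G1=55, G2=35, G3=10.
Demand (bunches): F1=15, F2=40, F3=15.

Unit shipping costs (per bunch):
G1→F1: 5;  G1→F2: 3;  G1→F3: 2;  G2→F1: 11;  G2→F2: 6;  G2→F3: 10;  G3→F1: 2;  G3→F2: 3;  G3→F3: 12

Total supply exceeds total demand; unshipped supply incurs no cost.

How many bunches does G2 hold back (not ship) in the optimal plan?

An optimal plan:
  G1–F1: 5 × 5 = 25
  G1–F2: 35 × 3 = 105
  G1–F3: 15 × 2 = 30
  G2–F2: 5 × 6 = 30
  G3–F1: 10 × 2 = 20
Total cost = 210.
G2 ships 5 of its 35, leaving 30.

30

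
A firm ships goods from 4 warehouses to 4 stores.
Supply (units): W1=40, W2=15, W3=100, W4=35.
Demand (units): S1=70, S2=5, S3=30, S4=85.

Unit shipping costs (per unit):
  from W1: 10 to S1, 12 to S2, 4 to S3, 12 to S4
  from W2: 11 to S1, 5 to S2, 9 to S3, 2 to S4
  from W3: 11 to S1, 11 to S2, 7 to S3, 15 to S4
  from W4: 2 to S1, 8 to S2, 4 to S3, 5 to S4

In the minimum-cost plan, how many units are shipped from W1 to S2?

0

Optimal shipments:
  W1→S3: 5 × 4 = 20
  W1→S4: 35 × 12 = 420
  W2→S4: 15 × 2 = 30
  W3→S1: 70 × 11 = 770
  W3→S2: 5 × 11 = 55
  W3→S3: 25 × 7 = 175
  W4→S4: 35 × 5 = 175
Total cost = 1645.
The route W1→S2 is not used.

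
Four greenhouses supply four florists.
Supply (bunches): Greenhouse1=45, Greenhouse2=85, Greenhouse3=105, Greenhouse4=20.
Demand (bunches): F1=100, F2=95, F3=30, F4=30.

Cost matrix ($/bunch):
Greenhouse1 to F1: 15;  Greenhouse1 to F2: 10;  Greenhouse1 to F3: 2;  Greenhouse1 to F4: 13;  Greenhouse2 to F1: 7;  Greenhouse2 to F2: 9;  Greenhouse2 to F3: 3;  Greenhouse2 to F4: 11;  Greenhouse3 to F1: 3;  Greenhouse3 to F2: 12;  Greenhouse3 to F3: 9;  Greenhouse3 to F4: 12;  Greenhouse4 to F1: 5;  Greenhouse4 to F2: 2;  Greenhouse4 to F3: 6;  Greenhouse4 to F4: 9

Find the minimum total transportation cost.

1425

A cheapest plan:
  Greenhouse1–F2: 15 × $10 = $150
  Greenhouse1–F3: 30 × $2 = $60
  Greenhouse2–F2: 60 × $9 = $540
  Greenhouse2–F4: 25 × $11 = $275
  Greenhouse3–F1: 100 × $3 = $300
  Greenhouse3–F4: 5 × $12 = $60
  Greenhouse4–F2: 20 × $2 = $40
Total = 150 + 60 + 540 + 275 + 300 + 60 + 40 = $1425.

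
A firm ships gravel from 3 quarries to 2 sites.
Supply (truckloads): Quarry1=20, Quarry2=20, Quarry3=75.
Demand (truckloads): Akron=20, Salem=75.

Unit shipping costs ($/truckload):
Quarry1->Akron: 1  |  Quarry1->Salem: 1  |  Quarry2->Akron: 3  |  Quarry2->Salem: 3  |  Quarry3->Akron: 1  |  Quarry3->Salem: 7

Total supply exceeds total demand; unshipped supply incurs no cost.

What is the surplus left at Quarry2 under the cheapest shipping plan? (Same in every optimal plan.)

0

An optimal plan:
  Quarry1–Salem: 20 × $1 = $20
  Quarry2–Salem: 20 × $3 = $60
  Quarry3–Akron: 20 × $1 = $20
  Quarry3–Salem: 35 × $7 = $245
Total cost = $345.
Quarry2 ships 20 of its 20, leaving 0.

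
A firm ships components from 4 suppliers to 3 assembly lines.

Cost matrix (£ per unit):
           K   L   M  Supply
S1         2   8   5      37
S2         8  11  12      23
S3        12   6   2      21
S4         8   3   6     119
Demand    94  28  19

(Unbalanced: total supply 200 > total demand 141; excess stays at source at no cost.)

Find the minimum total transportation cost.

A cheapest plan:
  S1->K: 37 batches
  S2->K: 23 batches
  S3->M: 19 batches
  S4->K: 34 batches
  S4->L: 28 batches
Total cost = £652.
(Supply check: S1 ships 37; S2 ships 23; S3 ships 19; S4 ships 62.)

652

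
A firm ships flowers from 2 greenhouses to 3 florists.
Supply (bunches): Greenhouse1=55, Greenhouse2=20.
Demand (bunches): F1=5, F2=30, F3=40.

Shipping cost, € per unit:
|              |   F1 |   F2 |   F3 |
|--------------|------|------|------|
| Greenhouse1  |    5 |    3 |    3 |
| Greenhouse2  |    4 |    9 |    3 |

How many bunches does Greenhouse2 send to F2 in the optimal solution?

0

The minimum-cost plan:
  Greenhouse1 to F2: 30 bunches
  Greenhouse1 to F3: 25 bunches
  Greenhouse2 to F1: 5 bunches
  Greenhouse2 to F3: 15 bunches
Total cost = €230.
The route Greenhouse2→F2 is not used.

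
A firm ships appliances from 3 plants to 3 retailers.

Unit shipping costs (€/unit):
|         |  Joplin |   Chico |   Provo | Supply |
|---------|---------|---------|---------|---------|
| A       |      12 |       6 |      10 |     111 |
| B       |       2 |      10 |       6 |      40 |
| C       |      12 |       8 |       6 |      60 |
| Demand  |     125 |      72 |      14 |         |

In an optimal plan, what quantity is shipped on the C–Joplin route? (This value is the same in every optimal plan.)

Optimal shipments:
  A–Joplin: 39 × €12 = €468
  A–Chico: 72 × €6 = €432
  B–Joplin: 40 × €2 = €80
  C–Joplin: 46 × €12 = €552
  C–Provo: 14 × €6 = €84
Total cost = €1616.
So C→Joplin carries 46 units.

46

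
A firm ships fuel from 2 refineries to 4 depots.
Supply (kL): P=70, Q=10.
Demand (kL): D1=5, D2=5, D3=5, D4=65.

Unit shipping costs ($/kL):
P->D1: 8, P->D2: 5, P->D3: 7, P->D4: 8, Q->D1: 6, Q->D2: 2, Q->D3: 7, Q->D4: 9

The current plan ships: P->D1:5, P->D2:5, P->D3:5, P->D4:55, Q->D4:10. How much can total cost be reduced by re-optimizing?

Current plan cost = 5·8 + 5·5 + 5·7 + 55·8 + 10·9 = $630.
Optimal plan:
  P→D3: 5 × $7 = $35
  P→D4: 65 × $8 = $520
  Q→D1: 5 × $6 = $30
  Q→D2: 5 × $2 = $10
Optimal cost = $595.
Saving = 630 − 595 = $35.

35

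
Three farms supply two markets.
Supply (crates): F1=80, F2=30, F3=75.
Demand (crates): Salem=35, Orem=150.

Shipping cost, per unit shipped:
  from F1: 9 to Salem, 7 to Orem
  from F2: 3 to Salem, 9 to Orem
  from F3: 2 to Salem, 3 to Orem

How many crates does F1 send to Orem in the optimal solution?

Optimal shipments:
  F1->Orem: 80 × 7 = 560
  F2->Salem: 30 × 3 = 90
  F3->Salem: 5 × 2 = 10
  F3->Orem: 70 × 3 = 210
Total cost = 870.
So F1→Orem carries 80 crates.

80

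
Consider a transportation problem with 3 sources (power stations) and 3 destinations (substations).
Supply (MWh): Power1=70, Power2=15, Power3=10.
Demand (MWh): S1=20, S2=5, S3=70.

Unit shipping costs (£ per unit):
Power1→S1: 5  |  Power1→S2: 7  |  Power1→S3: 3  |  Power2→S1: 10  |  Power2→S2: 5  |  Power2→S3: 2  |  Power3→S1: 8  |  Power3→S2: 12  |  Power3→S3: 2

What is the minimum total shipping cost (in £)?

315

An optimal shipping plan:
  Power1->S1: 20 MWh
  Power1->S3: 50 MWh
  Power2->S2: 5 MWh
  Power2->S3: 10 MWh
  Power3->S3: 10 MWh
Total cost = £315.
(Supply check: Power1 ships 70; Power2 ships 15; Power3 ships 10.)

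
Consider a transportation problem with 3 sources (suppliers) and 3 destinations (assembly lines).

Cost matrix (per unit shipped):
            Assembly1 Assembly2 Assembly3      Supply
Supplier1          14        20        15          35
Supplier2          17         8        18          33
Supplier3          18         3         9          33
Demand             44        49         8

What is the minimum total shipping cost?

982

A cheapest plan:
  Supplier1->Assembly1: 35 × 14 = 490
  Supplier2->Assembly1: 9 × 17 = 153
  Supplier2->Assembly2: 24 × 8 = 192
  Supplier3->Assembly2: 25 × 3 = 75
  Supplier3->Assembly3: 8 × 9 = 72
Total = 490 + 153 + 192 + 75 + 72 = 982.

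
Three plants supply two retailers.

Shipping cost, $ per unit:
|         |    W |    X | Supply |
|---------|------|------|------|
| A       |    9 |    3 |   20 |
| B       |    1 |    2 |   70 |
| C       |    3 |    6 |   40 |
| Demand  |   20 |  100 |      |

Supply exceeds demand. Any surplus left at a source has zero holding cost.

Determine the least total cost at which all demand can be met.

An optimal shipping plan:
  A–X: 20 × $3 = $60
  B–X: 70 × $2 = $140
  C–W: 20 × $3 = $60
  C–X: 10 × $6 = $60
Total = 60 + 140 + 60 + 60 = $320.

320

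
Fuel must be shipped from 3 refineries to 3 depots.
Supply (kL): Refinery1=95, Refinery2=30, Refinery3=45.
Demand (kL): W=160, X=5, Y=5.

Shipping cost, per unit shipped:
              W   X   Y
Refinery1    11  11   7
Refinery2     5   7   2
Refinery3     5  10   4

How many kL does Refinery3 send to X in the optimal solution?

0

The minimum-cost plan:
  Refinery1–W: 85 × 11 = 935
  Refinery1–X: 5 × 11 = 55
  Refinery1–Y: 5 × 7 = 35
  Refinery2–W: 30 × 5 = 150
  Refinery3–W: 45 × 5 = 225
Total cost = 1400.
The route Refinery3→X is not used.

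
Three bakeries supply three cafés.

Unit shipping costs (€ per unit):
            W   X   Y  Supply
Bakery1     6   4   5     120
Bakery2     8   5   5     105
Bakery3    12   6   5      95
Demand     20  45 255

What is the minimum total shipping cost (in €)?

1575

One minimum-cost allocation:
  Bakery1→W: 20 × €6 = €120
  Bakery1→X: 45 × €4 = €180
  Bakery1→Y: 55 × €5 = €275
  Bakery2→Y: 105 × €5 = €525
  Bakery3→Y: 95 × €5 = €475
Total = 120 + 180 + 275 + 525 + 475 = €1575.
(Supply check: Bakery1 ships 120; Bakery2 ships 105; Bakery3 ships 95.)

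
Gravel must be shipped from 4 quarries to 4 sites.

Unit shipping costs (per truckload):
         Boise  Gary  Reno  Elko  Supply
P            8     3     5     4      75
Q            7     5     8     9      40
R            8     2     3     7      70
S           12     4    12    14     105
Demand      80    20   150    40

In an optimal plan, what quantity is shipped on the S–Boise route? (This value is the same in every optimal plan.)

40

Solving gives:
  P→Reno: 35 × 5 = 175
  P→Elko: 40 × 4 = 160
  Q→Boise: 40 × 7 = 280
  R→Reno: 70 × 3 = 210
  S→Boise: 40 × 12 = 480
  S→Gary: 20 × 4 = 80
  S→Reno: 45 × 12 = 540
Total cost = 1925.
So S→Boise carries 40 truckloads.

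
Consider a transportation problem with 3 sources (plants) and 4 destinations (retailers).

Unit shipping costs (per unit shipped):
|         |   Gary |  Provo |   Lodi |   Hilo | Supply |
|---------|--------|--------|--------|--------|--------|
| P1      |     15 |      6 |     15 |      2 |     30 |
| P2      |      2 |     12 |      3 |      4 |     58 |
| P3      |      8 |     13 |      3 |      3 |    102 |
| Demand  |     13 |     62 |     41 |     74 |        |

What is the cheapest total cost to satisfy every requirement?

One minimum-cost allocation:
  P1->Provo: 30 units
  P2->Gary: 13 units
  P2->Provo: 32 units
  P2->Lodi: 13 units
  P3->Lodi: 28 units
  P3->Hilo: 74 units
Total cost = 935.

935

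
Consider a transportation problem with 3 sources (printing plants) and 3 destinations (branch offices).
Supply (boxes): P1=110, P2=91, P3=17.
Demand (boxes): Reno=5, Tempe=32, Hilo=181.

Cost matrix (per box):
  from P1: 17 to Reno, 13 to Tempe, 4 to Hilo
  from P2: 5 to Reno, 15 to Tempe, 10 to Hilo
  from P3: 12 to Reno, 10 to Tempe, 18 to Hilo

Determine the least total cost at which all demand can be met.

A cheapest plan:
  P1→Hilo: 110 × 4 = 440
  P2→Reno: 5 × 5 = 25
  P2→Tempe: 15 × 15 = 225
  P2→Hilo: 71 × 10 = 710
  P3→Tempe: 17 × 10 = 170
Total = 440 + 25 + 225 + 710 + 170 = 1570.
(Supply check: P1 ships 110; P2 ships 91; P3 ships 17.)

1570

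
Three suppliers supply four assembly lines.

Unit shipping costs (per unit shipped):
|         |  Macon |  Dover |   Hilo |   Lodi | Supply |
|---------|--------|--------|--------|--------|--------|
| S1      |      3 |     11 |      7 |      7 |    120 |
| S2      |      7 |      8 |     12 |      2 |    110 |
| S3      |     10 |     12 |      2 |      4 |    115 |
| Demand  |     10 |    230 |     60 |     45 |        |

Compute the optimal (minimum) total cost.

One minimum-cost allocation:
  S1->Macon: 10 × 3 = 30
  S1->Dover: 110 × 11 = 1210
  S2->Dover: 110 × 8 = 880
  S3->Dover: 10 × 12 = 120
  S3->Hilo: 60 × 2 = 120
  S3->Lodi: 45 × 4 = 180
Total = 30 + 1210 + 880 + 120 + 120 + 180 = 2540.

2540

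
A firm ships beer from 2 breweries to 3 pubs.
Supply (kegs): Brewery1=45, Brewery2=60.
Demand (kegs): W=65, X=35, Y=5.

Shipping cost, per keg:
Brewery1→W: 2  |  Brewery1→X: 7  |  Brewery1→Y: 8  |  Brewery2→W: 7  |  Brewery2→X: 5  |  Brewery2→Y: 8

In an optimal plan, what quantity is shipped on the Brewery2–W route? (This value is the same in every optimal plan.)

20

Solving gives:
  Brewery1→W: 45 × 2 = 90
  Brewery2→W: 20 × 7 = 140
  Brewery2→X: 35 × 5 = 175
  Brewery2→Y: 5 × 8 = 40
Total cost = 445.
So Brewery2→W carries 20 kegs.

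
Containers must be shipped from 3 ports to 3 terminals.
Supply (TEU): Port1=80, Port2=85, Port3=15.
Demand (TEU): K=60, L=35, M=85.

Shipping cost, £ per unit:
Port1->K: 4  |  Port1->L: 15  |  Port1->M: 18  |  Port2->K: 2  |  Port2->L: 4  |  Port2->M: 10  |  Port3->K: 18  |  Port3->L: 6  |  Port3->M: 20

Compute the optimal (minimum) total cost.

Optimal allocation:
  Port1->K: 60 × £4 = £240
  Port1->M: 20 × £18 = £360
  Port2->L: 20 × £4 = £80
  Port2->M: 65 × £10 = £650
  Port3->L: 15 × £6 = £90
Total = 240 + 360 + 80 + 650 + 90 = £1420.
(Supply check: Port1 ships 80; Port2 ships 85; Port3 ships 15.)

1420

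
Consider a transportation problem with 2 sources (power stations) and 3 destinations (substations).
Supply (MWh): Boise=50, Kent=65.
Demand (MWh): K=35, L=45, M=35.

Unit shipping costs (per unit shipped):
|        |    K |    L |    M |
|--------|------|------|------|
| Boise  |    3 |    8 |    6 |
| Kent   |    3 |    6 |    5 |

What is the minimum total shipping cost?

565

A cheapest plan:
  Boise→K: 35 MWh
  Boise→M: 15 MWh
  Kent→L: 45 MWh
  Kent→M: 20 MWh
Total cost = 565.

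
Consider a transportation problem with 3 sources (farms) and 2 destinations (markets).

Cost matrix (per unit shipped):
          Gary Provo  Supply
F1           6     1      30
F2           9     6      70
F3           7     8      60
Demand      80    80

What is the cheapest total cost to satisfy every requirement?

A cheapest plan:
  F1–Provo: 30 × 1 = 30
  F2–Gary: 20 × 9 = 180
  F2–Provo: 50 × 6 = 300
  F3–Gary: 60 × 7 = 420
Total = 30 + 180 + 300 + 420 = 930.
(Supply check: F1 ships 30; F2 ships 70; F3 ships 60.)

930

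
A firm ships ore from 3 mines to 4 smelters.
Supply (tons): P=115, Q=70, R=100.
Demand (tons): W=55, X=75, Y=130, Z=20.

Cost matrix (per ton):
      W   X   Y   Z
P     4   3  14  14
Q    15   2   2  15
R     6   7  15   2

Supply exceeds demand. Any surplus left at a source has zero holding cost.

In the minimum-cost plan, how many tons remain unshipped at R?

An optimal plan:
  P to W: 40 × 4 = 160
  P to X: 75 × 3 = 225
  Q to Y: 70 × 2 = 140
  R to W: 15 × 6 = 90
  R to Y: 60 × 15 = 900
  R to Z: 20 × 2 = 40
Total cost = 1555.
R ships 95 of its 100, leaving 5.

5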